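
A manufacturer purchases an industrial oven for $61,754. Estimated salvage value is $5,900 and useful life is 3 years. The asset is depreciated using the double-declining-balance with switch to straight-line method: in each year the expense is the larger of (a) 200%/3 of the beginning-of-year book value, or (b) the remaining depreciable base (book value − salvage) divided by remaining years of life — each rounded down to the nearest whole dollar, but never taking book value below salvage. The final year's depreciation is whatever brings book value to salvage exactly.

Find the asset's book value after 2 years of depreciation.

$6,862

Depreciable base = $61,754 − $5,900 = $55,854.
Year 1: DB = ⌊$61,754 × 200%/3⌋ = $41,169; SL = ⌊$55,854/3⌋ = $18,618 → take DB $41,169. Book value $20,585.
Year 2: DB = ⌊$20,585 × 200%/3⌋ = $13,723; SL = ⌊$14,685/2⌋ = $7,342 → take DB $13,723. Book value $6,862.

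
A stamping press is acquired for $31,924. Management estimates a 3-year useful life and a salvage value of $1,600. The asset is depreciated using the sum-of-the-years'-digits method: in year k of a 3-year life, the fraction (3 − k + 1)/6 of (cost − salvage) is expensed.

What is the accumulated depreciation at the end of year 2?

Depreciable base = $31,924 − $1,600 = $30,324.
Sum of the years' digits = 3+2+1 = 6.
Year 1: $30,324 × 3/6 = $15,162. Book value $16,762.
Year 2: $30,324 × 2/6 = $10,108. Book value $6,654.
Accumulated through year 2 = $31,924 − $6,654 = $25,270.

$25,270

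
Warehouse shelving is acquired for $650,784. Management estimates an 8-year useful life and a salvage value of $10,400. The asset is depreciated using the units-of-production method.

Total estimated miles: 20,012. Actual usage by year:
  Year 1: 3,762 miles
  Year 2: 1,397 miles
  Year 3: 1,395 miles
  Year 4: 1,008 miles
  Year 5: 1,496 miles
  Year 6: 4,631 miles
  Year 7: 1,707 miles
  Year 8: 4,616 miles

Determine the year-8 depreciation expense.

Depreciable base = $650,784 − $10,400 = $640,384.
Rate = $640,384 / 20,012 miles = $32 per mile.
Year 1: 3,762 × $32 = $120,384. Book value $530,400.
Year 2: 1,397 × $32 = $44,704. Book value $485,696.
Year 3: 1,395 × $32 = $44,640. Book value $441,056.
Year 4: 1,008 × $32 = $32,256. Book value $408,800.
Year 5: 1,496 × $32 = $47,872. Book value $360,928.
Year 6: 4,631 × $32 = $148,192. Book value $212,736.
Year 7: 1,707 × $32 = $54,624. Book value $158,112.
Year 8: 4,616 × $32 = $147,712. Book value $10,400.

$147,712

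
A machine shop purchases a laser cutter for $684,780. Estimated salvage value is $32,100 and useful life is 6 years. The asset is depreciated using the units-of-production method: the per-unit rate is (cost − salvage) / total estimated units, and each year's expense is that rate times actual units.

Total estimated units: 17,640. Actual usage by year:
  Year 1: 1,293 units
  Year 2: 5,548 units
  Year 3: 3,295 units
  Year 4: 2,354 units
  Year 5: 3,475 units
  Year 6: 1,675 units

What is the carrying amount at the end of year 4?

Depreciable base = $684,780 − $32,100 = $652,680.
Rate = $652,680 / 17,640 units = $37 per unit.
Year 1: 1,293 × $37 = $47,841. Book value $636,939.
Year 2: 5,548 × $37 = $205,276. Book value $431,663.
Year 3: 3,295 × $37 = $121,915. Book value $309,748.
Year 4: 2,354 × $37 = $87,098. Book value $222,650.

$222,650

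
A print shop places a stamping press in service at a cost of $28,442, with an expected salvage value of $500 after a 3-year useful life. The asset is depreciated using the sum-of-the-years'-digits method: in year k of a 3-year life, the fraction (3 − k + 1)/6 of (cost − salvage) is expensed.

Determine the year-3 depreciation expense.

$4,657

Depreciable base = $28,442 − $500 = $27,942.
Sum of the years' digits = 3+2+1 = 6.
Year 1: $27,942 × 3/6 = $13,971. Book value $14,471.
Year 2: $27,942 × 2/6 = $9,314. Book value $5,157.
Year 3: $27,942 × 1/6 = $4,657. Book value $500.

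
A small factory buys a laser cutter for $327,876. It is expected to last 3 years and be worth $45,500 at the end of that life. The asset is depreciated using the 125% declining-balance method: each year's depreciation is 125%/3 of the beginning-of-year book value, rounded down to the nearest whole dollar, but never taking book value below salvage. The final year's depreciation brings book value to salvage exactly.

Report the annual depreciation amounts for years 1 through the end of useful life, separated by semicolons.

Depreciable base = $327,876 − $45,500 = $282,376.
Year 1: ⌊$327,876 × 125%/3⌋ = $136,615. Book value $191,261.
Year 2: ⌊$191,261 × 125%/3⌋ = $79,692. Book value $111,569.
Year 3 (final): $111,569 − $45,500 = $66,069. Book value $45,500.

$136,615; $79,692; $66,069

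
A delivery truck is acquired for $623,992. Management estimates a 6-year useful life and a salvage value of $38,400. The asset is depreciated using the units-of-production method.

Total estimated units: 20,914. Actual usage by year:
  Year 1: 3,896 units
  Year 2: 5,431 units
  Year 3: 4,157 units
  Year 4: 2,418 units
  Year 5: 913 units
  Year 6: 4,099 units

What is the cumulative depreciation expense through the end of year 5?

Depreciable base = $623,992 − $38,400 = $585,592.
Rate = $585,592 / 20,914 units = $28 per unit.
Year 1: 3,896 × $28 = $109,088. Book value $514,904.
Year 2: 5,431 × $28 = $152,068. Book value $362,836.
Year 3: 4,157 × $28 = $116,396. Book value $246,440.
Year 4: 2,418 × $28 = $67,704. Book value $178,736.
Year 5: 913 × $28 = $25,564. Book value $153,172.
Accumulated through year 5 = $623,992 − $153,172 = $470,820.

$470,820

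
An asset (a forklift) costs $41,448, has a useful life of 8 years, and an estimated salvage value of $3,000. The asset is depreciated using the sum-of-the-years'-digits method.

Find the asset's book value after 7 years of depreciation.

$4,068

Depreciable base = $41,448 − $3,000 = $38,448.
Sum of the years' digits = 8+7+6+5+4+3+2+1 = 36.
Year 1: $38,448 × 8/36 = $8,544. Book value $32,904.
Year 2: $38,448 × 7/36 = $7,476. Book value $25,428.
Year 3: $38,448 × 6/36 = $6,408. Book value $19,020.
Year 4: $38,448 × 5/36 = $5,340. Book value $13,680.
Year 5: $38,448 × 4/36 = $4,272. Book value $9,408.
Year 6: $38,448 × 3/36 = $3,204. Book value $6,204.
Year 7: $38,448 × 2/36 = $2,136. Book value $4,068.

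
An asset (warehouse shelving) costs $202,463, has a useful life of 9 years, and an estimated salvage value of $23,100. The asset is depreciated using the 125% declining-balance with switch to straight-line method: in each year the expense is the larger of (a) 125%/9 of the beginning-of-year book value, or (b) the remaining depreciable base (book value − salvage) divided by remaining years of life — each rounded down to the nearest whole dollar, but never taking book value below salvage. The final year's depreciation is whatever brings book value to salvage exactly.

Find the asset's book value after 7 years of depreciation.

$58,390

Depreciable base = $202,463 − $23,100 = $179,363.
Year 1: DB = ⌊$202,463 × 125%/9⌋ = $28,119; SL = ⌊$179,363/9⌋ = $19,929 → take DB $28,119. Book value $174,344.
Year 2: DB = ⌊$174,344 × 125%/9⌋ = $24,214; SL = ⌊$151,244/8⌋ = $18,905 → take DB $24,214. Book value $150,130.
Year 3: DB = ⌊$150,130 × 125%/9⌋ = $20,851; SL = ⌊$127,030/7⌋ = $18,147 → take DB $20,851. Book value $129,279.
Year 4: DB = ⌊$129,279 × 125%/9⌋ = $17,955; SL = ⌊$106,179/6⌋ = $17,696 → take DB $17,955. Book value $111,324.
Year 5: DB = ⌊$111,324 × 125%/9⌋ = $15,461; SL = ⌊$88,224/5⌋ = $17,644 → take SL $17,644. Book value $93,680.
Year 6: DB = ⌊$93,680 × 125%/9⌋ = $13,011; SL = ⌊$70,580/4⌋ = $17,645 → take SL $17,645. Book value $76,035.
Year 7: DB = ⌊$76,035 × 125%/9⌋ = $10,560; SL = ⌊$52,935/3⌋ = $17,645 → take SL $17,645. Book value $58,390.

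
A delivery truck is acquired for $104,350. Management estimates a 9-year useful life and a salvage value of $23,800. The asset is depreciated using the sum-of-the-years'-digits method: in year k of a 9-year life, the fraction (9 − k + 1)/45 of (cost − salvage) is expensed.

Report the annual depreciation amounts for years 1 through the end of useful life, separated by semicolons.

Depreciable base = $104,350 − $23,800 = $80,550.
Sum of the years' digits = 9+8+7+6+5+4+3+2+1 = 45.
Year 1: $80,550 × 9/45 = $16,110. Book value $88,240.
Year 2: $80,550 × 8/45 = $14,320. Book value $73,920.
Year 3: $80,550 × 7/45 = $12,530. Book value $61,390.
Year 4: $80,550 × 6/45 = $10,740. Book value $50,650.
Year 5: $80,550 × 5/45 = $8,950. Book value $41,700.
Year 6: $80,550 × 4/45 = $7,160. Book value $34,540.
Year 7: $80,550 × 3/45 = $5,370. Book value $29,170.
Year 8: $80,550 × 2/45 = $3,580. Book value $25,590.
Year 9: $80,550 × 1/45 = $1,790. Book value $23,800.

$16,110; $14,320; $12,530; $10,740; $8,950; $7,160; $5,370; $3,580; $1,790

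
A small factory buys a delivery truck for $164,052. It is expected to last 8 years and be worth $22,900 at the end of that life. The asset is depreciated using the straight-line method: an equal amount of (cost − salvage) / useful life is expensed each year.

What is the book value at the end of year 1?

$146,408

Depreciable base = $164,052 − $22,900 = $141,152.
Annual expense = $141,152 / 8 = $17,644.
End of year 1: book value $146,408.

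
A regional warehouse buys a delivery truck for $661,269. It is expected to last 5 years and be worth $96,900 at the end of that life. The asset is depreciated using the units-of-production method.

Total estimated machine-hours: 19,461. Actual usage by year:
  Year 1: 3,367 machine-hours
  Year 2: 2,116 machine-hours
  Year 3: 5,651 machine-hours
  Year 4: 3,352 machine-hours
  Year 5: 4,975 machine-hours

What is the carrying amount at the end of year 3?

Depreciable base = $661,269 − $96,900 = $564,369.
Rate = $564,369 / 19,461 machine-hours = $29 per machine-hour.
Year 1: 3,367 × $29 = $97,643. Book value $563,626.
Year 2: 2,116 × $29 = $61,364. Book value $502,262.
Year 3: 5,651 × $29 = $163,879. Book value $338,383.

$338,383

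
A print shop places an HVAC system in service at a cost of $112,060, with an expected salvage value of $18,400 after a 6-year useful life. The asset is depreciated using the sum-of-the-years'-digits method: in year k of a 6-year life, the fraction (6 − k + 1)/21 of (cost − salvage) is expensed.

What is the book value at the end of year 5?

Depreciable base = $112,060 − $18,400 = $93,660.
Sum of the years' digits = 6+5+4+3+2+1 = 21.
Year 1: $93,660 × 6/21 = $26,760. Book value $85,300.
Year 2: $93,660 × 5/21 = $22,300. Book value $63,000.
Year 3: $93,660 × 4/21 = $17,840. Book value $45,160.
Year 4: $93,660 × 3/21 = $13,380. Book value $31,780.
Year 5: $93,660 × 2/21 = $8,920. Book value $22,860.

$22,860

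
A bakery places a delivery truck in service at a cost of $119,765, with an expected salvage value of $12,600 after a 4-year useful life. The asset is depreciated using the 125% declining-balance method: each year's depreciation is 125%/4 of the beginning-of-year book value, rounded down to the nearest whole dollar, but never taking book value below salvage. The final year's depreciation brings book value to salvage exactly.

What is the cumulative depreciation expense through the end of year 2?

$63,156

Depreciable base = $119,765 − $12,600 = $107,165.
Year 1: ⌊$119,765 × 125%/4⌋ = $37,426. Book value $82,339.
Year 2: ⌊$82,339 × 125%/4⌋ = $25,730. Book value $56,609.
Accumulated through year 2 = $119,765 − $56,609 = $63,156.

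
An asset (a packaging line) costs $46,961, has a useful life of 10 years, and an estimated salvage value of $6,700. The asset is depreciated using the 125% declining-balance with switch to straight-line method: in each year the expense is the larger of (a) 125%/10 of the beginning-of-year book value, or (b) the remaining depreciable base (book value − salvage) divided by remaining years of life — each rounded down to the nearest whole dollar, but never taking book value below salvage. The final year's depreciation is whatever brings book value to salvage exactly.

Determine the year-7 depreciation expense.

$3,471

Depreciable base = $46,961 − $6,700 = $40,261.
Year 1: DB = ⌊$46,961 × 125%/10⌋ = $5,870; SL = ⌊$40,261/10⌋ = $4,026 → take DB $5,870. Book value $41,091.
Year 2: DB = ⌊$41,091 × 125%/10⌋ = $5,136; SL = ⌊$34,391/9⌋ = $3,821 → take DB $5,136. Book value $35,955.
Year 3: DB = ⌊$35,955 × 125%/10⌋ = $4,494; SL = ⌊$29,255/8⌋ = $3,656 → take DB $4,494. Book value $31,461.
Year 4: DB = ⌊$31,461 × 125%/10⌋ = $3,932; SL = ⌊$24,761/7⌋ = $3,537 → take DB $3,932. Book value $27,529.
Year 5: DB = ⌊$27,529 × 125%/10⌋ = $3,441; SL = ⌊$20,829/6⌋ = $3,471 → take SL $3,471. Book value $24,058.
Year 6: DB = ⌊$24,058 × 125%/10⌋ = $3,007; SL = ⌊$17,358/5⌋ = $3,471 → take SL $3,471. Book value $20,587.
Year 7: DB = ⌊$20,587 × 125%/10⌋ = $2,573; SL = ⌊$13,887/4⌋ = $3,471 → take SL $3,471. Book value $17,116.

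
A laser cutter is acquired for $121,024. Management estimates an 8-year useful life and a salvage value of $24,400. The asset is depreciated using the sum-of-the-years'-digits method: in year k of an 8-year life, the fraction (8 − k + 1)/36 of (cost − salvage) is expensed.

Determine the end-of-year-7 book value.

Depreciable base = $121,024 − $24,400 = $96,624.
Sum of the years' digits = 8+7+6+5+4+3+2+1 = 36.
Year 1: $96,624 × 8/36 = $21,472. Book value $99,552.
Year 2: $96,624 × 7/36 = $18,788. Book value $80,764.
Year 3: $96,624 × 6/36 = $16,104. Book value $64,660.
Year 4: $96,624 × 5/36 = $13,420. Book value $51,240.
Year 5: $96,624 × 4/36 = $10,736. Book value $40,504.
Year 6: $96,624 × 3/36 = $8,052. Book value $32,452.
Year 7: $96,624 × 2/36 = $5,368. Book value $27,084.

$27,084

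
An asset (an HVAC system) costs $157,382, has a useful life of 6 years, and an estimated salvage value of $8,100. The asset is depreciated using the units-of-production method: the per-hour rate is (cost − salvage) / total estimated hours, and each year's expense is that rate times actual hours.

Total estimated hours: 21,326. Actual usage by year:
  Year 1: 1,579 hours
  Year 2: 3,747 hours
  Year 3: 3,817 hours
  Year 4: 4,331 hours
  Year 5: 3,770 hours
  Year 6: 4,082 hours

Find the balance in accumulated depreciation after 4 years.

Depreciable base = $157,382 − $8,100 = $149,282.
Rate = $149,282 / 21,326 hours = $7 per hour.
Year 1: 1,579 × $7 = $11,053. Book value $146,329.
Year 2: 3,747 × $7 = $26,229. Book value $120,100.
Year 3: 3,817 × $7 = $26,719. Book value $93,381.
Year 4: 4,331 × $7 = $30,317. Book value $63,064.
Accumulated through year 4 = $157,382 − $63,064 = $94,318.

$94,318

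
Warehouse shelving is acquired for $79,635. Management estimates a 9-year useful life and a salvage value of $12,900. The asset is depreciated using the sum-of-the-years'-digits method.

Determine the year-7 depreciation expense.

Depreciable base = $79,635 − $12,900 = $66,735.
Sum of the years' digits = 9+8+7+6+5+4+3+2+1 = 45.
Year 1: $66,735 × 9/45 = $13,347. Book value $66,288.
Year 2: $66,735 × 8/45 = $11,864. Book value $54,424.
Year 3: $66,735 × 7/45 = $10,381. Book value $44,043.
Year 4: $66,735 × 6/45 = $8,898. Book value $35,145.
Year 5: $66,735 × 5/45 = $7,415. Book value $27,730.
Year 6: $66,735 × 4/45 = $5,932. Book value $21,798.
Year 7: $66,735 × 3/45 = $4,449. Book value $17,349.

$4,449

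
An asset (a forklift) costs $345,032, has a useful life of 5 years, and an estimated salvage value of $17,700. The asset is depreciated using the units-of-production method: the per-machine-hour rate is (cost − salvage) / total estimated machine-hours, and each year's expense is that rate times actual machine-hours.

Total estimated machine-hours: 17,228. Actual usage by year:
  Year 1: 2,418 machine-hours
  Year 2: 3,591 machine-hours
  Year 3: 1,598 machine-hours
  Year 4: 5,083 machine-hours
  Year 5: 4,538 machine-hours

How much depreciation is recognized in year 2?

$68,229

Depreciable base = $345,032 − $17,700 = $327,332.
Rate = $327,332 / 17,228 machine-hours = $19 per machine-hour.
Year 1: 2,418 × $19 = $45,942. Book value $299,090.
Year 2: 3,591 × $19 = $68,229. Book value $230,861.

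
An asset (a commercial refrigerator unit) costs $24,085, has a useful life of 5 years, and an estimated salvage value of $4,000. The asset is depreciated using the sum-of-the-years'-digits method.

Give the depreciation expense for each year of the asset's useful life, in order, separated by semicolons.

$6,695; $5,356; $4,017; $2,678; $1,339

Depreciable base = $24,085 − $4,000 = $20,085.
Sum of the years' digits = 5+4+3+2+1 = 15.
Year 1: $20,085 × 5/15 = $6,695. Book value $17,390.
Year 2: $20,085 × 4/15 = $5,356. Book value $12,034.
Year 3: $20,085 × 3/15 = $4,017. Book value $8,017.
Year 4: $20,085 × 2/15 = $2,678. Book value $5,339.
Year 5: $20,085 × 1/15 = $1,339. Book value $4,000.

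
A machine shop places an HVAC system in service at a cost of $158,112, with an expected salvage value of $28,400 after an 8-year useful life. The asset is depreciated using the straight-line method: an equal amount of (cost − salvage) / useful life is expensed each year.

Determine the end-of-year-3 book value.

$109,470

Depreciable base = $158,112 − $28,400 = $129,712.
Annual expense = $129,712 / 8 = $16,214.
End of year 1: book value $141,898.
End of year 2: book value $125,684.
End of year 3: book value $109,470.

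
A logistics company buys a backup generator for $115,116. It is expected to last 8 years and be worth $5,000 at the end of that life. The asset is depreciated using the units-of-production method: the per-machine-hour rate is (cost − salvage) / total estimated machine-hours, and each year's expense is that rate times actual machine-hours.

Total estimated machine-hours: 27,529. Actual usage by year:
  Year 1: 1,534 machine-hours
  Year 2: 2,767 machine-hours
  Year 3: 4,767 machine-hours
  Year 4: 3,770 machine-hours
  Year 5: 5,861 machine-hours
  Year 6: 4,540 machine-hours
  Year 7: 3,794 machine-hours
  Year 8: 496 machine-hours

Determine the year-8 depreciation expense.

Depreciable base = $115,116 − $5,000 = $110,116.
Rate = $110,116 / 27,529 machine-hours = $4 per machine-hour.
Year 1: 1,534 × $4 = $6,136. Book value $108,980.
Year 2: 2,767 × $4 = $11,068. Book value $97,912.
Year 3: 4,767 × $4 = $19,068. Book value $78,844.
Year 4: 3,770 × $4 = $15,080. Book value $63,764.
Year 5: 5,861 × $4 = $23,444. Book value $40,320.
Year 6: 4,540 × $4 = $18,160. Book value $22,160.
Year 7: 3,794 × $4 = $15,176. Book value $6,984.
Year 8: 496 × $4 = $1,984. Book value $5,000.

$1,984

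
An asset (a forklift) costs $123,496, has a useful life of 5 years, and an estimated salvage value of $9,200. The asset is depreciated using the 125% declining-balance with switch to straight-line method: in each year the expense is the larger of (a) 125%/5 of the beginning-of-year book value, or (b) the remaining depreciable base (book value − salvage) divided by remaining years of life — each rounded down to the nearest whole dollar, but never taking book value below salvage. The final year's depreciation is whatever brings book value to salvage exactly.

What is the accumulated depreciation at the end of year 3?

Depreciable base = $123,496 − $9,200 = $114,296.
Year 1: DB = ⌊$123,496 × 125%/5⌋ = $30,874; SL = ⌊$114,296/5⌋ = $22,859 → take DB $30,874. Book value $92,622.
Year 2: DB = ⌊$92,622 × 125%/5⌋ = $23,155; SL = ⌊$83,422/4⌋ = $20,855 → take DB $23,155. Book value $69,467.
Year 3: DB = ⌊$69,467 × 125%/5⌋ = $17,366; SL = ⌊$60,267/3⌋ = $20,089 → take SL $20,089. Book value $49,378.
Accumulated through year 3 = $123,496 − $49,378 = $74,118.

$74,118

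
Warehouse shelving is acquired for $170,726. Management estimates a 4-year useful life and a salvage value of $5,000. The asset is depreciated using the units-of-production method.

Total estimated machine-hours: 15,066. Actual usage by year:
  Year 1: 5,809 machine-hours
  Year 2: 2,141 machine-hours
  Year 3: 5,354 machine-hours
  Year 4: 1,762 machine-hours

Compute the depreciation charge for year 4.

$19,382

Depreciable base = $170,726 − $5,000 = $165,726.
Rate = $165,726 / 15,066 machine-hours = $11 per machine-hour.
Year 1: 5,809 × $11 = $63,899. Book value $106,827.
Year 2: 2,141 × $11 = $23,551. Book value $83,276.
Year 3: 5,354 × $11 = $58,894. Book value $24,382.
Year 4: 1,762 × $11 = $19,382. Book value $5,000.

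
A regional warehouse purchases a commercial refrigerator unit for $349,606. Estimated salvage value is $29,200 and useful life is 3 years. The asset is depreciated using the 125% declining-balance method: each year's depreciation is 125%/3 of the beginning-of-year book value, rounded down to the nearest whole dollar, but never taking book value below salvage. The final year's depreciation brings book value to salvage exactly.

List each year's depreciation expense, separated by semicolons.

$145,669; $84,973; $89,764

Depreciable base = $349,606 − $29,200 = $320,406.
Year 1: ⌊$349,606 × 125%/3⌋ = $145,669. Book value $203,937.
Year 2: ⌊$203,937 × 125%/3⌋ = $84,973. Book value $118,964.
Year 3 (final): $118,964 − $29,200 = $89,764. Book value $29,200.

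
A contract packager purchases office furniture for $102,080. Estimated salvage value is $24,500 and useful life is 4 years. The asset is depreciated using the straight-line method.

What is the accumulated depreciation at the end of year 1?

$19,395

Depreciable base = $102,080 − $24,500 = $77,580.
Annual expense = $77,580 / 4 = $19,395.
End of year 1: book value $82,685.
Accumulated through year 1 = $102,080 − $82,685 = $19,395.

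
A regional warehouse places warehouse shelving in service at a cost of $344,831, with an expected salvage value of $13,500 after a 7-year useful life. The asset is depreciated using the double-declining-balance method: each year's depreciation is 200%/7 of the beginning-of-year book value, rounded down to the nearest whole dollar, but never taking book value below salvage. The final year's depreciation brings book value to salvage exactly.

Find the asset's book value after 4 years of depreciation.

Depreciable base = $344,831 − $13,500 = $331,331.
Year 1: ⌊$344,831 × 200%/7⌋ = $98,523. Book value $246,308.
Year 2: ⌊$246,308 × 200%/7⌋ = $70,373. Book value $175,935.
Year 3: ⌊$175,935 × 200%/7⌋ = $50,267. Book value $125,668.
Year 4: ⌊$125,668 × 200%/7⌋ = $35,905. Book value $89,763.

$89,763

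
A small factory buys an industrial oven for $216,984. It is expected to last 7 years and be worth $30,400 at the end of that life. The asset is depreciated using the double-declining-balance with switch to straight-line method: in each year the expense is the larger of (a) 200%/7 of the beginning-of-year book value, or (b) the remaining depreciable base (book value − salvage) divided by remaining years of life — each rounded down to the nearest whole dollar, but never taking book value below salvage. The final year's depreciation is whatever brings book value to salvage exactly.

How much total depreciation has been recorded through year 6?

$186,584

Depreciable base = $216,984 − $30,400 = $186,584.
Year 1: DB = ⌊$216,984 × 200%/7⌋ = $61,995; SL = ⌊$186,584/7⌋ = $26,654 → take DB $61,995. Book value $154,989.
Year 2: DB = ⌊$154,989 × 200%/7⌋ = $44,282; SL = ⌊$124,589/6⌋ = $20,764 → take DB $44,282. Book value $110,707.
Year 3: DB = ⌊$110,707 × 200%/7⌋ = $31,630; SL = ⌊$80,307/5⌋ = $16,061 → take DB $31,630. Book value $79,077.
Year 4: DB = ⌊$79,077 × 200%/7⌋ = $22,593; SL = ⌊$48,677/4⌋ = $12,169 → take DB $22,593. Book value $56,484.
Year 5: DB = ⌊$56,484 × 200%/7⌋ = $16,138; SL = ⌊$26,084/3⌋ = $8,694 → take DB $16,138. Book value $40,346.
Year 6: DB = ⌊$40,346 × 200%/7⌋ = $11,527; SL = ⌊$9,946/2⌋ = $4,973 → take DB $11,527, capped at $9,946. Book value $30,400.
Accumulated through year 6 = $216,984 − $30,400 = $186,584.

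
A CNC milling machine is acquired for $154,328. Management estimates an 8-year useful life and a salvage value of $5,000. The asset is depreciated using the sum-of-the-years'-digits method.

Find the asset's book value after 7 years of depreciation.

$9,148

Depreciable base = $154,328 − $5,000 = $149,328.
Sum of the years' digits = 8+7+6+5+4+3+2+1 = 36.
Year 1: $149,328 × 8/36 = $33,184. Book value $121,144.
Year 2: $149,328 × 7/36 = $29,036. Book value $92,108.
Year 3: $149,328 × 6/36 = $24,888. Book value $67,220.
Year 4: $149,328 × 5/36 = $20,740. Book value $46,480.
Year 5: $149,328 × 4/36 = $16,592. Book value $29,888.
Year 6: $149,328 × 3/36 = $12,444. Book value $17,444.
Year 7: $149,328 × 2/36 = $8,296. Book value $9,148.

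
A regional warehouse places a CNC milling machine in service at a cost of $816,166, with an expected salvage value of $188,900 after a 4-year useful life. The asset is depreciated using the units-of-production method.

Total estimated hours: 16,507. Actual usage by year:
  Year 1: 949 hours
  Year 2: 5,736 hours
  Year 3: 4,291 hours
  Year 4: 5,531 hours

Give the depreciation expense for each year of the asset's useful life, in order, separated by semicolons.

Depreciable base = $816,166 − $188,900 = $627,266.
Rate = $627,266 / 16,507 hours = $38 per hour.
Year 1: 949 × $38 = $36,062. Book value $780,104.
Year 2: 5,736 × $38 = $217,968. Book value $562,136.
Year 3: 4,291 × $38 = $163,058. Book value $399,078.
Year 4: 5,531 × $38 = $210,178. Book value $188,900.

$36,062; $217,968; $163,058; $210,178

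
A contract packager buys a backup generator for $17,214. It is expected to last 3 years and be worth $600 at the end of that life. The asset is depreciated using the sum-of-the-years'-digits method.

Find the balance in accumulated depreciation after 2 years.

Depreciable base = $17,214 − $600 = $16,614.
Sum of the years' digits = 3+2+1 = 6.
Year 1: $16,614 × 3/6 = $8,307. Book value $8,907.
Year 2: $16,614 × 2/6 = $5,538. Book value $3,369.
Accumulated through year 2 = $17,214 − $3,369 = $13,845.

$13,845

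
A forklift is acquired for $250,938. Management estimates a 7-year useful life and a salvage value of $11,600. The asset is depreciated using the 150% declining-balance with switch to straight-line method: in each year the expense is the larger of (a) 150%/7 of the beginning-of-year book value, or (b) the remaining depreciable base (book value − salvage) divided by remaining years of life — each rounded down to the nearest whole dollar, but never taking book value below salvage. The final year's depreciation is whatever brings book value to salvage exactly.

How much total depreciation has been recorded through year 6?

$211,807

Depreciable base = $250,938 − $11,600 = $239,338.
Year 1: DB = ⌊$250,938 × 150%/7⌋ = $53,772; SL = ⌊$239,338/7⌋ = $34,191 → take DB $53,772. Book value $197,166.
Year 2: DB = ⌊$197,166 × 150%/7⌋ = $42,249; SL = ⌊$185,566/6⌋ = $30,927 → take DB $42,249. Book value $154,917.
Year 3: DB = ⌊$154,917 × 150%/7⌋ = $33,196; SL = ⌊$143,317/5⌋ = $28,663 → take DB $33,196. Book value $121,721.
Year 4: DB = ⌊$121,721 × 150%/7⌋ = $26,083; SL = ⌊$110,121/4⌋ = $27,530 → take SL $27,530. Book value $94,191.
Year 5: DB = ⌊$94,191 × 150%/7⌋ = $20,183; SL = ⌊$82,591/3⌋ = $27,530 → take SL $27,530. Book value $66,661.
Year 6: DB = ⌊$66,661 × 150%/7⌋ = $14,284; SL = ⌊$55,061/2⌋ = $27,530 → take SL $27,530. Book value $39,131.
Accumulated through year 6 = $250,938 − $39,131 = $211,807.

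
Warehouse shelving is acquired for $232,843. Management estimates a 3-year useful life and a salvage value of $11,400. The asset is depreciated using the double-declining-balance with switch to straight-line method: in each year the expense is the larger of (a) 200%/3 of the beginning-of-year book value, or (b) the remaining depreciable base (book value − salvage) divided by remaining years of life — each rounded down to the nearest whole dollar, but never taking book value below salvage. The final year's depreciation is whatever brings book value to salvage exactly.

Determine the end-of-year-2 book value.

Depreciable base = $232,843 − $11,400 = $221,443.
Year 1: DB = ⌊$232,843 × 200%/3⌋ = $155,228; SL = ⌊$221,443/3⌋ = $73,814 → take DB $155,228. Book value $77,615.
Year 2: DB = ⌊$77,615 × 200%/3⌋ = $51,743; SL = ⌊$66,215/2⌋ = $33,107 → take DB $51,743. Book value $25,872.

$25,872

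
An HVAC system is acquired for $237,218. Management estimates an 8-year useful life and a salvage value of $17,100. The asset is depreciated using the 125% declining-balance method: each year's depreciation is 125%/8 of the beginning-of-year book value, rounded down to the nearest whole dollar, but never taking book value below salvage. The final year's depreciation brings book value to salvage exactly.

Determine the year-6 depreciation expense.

Depreciable base = $237,218 − $17,100 = $220,118.
Year 1: ⌊$237,218 × 125%/8⌋ = $37,065. Book value $200,153.
Year 2: ⌊$200,153 × 125%/8⌋ = $31,273. Book value $168,880.
Year 3: ⌊$168,880 × 125%/8⌋ = $26,387. Book value $142,493.
Year 4: ⌊$142,493 × 125%/8⌋ = $22,264. Book value $120,229.
Year 5: ⌊$120,229 × 125%/8⌋ = $18,785. Book value $101,444.
Year 6: ⌊$101,444 × 125%/8⌋ = $15,850. Book value $85,594.

$15,850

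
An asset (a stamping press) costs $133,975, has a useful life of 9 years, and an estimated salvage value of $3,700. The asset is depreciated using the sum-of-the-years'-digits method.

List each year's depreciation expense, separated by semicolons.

Depreciable base = $133,975 − $3,700 = $130,275.
Sum of the years' digits = 9+8+7+6+5+4+3+2+1 = 45.
Year 1: $130,275 × 9/45 = $26,055. Book value $107,920.
Year 2: $130,275 × 8/45 = $23,160. Book value $84,760.
Year 3: $130,275 × 7/45 = $20,265. Book value $64,495.
Year 4: $130,275 × 6/45 = $17,370. Book value $47,125.
Year 5: $130,275 × 5/45 = $14,475. Book value $32,650.
Year 6: $130,275 × 4/45 = $11,580. Book value $21,070.
Year 7: $130,275 × 3/45 = $8,685. Book value $12,385.
Year 8: $130,275 × 2/45 = $5,790. Book value $6,595.
Year 9: $130,275 × 1/45 = $2,895. Book value $3,700.

$26,055; $23,160; $20,265; $17,370; $14,475; $11,580; $8,685; $5,790; $2,895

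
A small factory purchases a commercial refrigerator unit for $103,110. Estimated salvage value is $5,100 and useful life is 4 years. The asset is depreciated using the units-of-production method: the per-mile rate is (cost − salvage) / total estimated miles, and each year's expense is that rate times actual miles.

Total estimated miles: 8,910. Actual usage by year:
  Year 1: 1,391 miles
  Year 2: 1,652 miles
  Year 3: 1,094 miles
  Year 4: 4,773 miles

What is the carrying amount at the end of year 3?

$57,603

Depreciable base = $103,110 − $5,100 = $98,010.
Rate = $98,010 / 8,910 miles = $11 per mile.
Year 1: 1,391 × $11 = $15,301. Book value $87,809.
Year 2: 1,652 × $11 = $18,172. Book value $69,637.
Year 3: 1,094 × $11 = $12,034. Book value $57,603.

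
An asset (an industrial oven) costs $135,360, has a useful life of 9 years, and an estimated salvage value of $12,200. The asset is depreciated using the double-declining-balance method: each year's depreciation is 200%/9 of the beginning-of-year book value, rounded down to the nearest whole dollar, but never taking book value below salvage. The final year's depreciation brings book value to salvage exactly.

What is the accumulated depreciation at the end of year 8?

$117,231

Depreciable base = $135,360 − $12,200 = $123,160.
Year 1: ⌊$135,360 × 200%/9⌋ = $30,080. Book value $105,280.
Year 2: ⌊$105,280 × 200%/9⌋ = $23,395. Book value $81,885.
Year 3: ⌊$81,885 × 200%/9⌋ = $18,196. Book value $63,689.
Year 4: ⌊$63,689 × 200%/9⌋ = $14,153. Book value $49,536.
Year 5: ⌊$49,536 × 200%/9⌋ = $11,008. Book value $38,528.
Year 6: ⌊$38,528 × 200%/9⌋ = $8,561. Book value $29,967.
Year 7: ⌊$29,967 × 200%/9⌋ = $6,659. Book value $23,308.
Year 8: ⌊$23,308 × 200%/9⌋ = $5,179. Book value $18,129.
Accumulated through year 8 = $135,360 − $18,129 = $117,231.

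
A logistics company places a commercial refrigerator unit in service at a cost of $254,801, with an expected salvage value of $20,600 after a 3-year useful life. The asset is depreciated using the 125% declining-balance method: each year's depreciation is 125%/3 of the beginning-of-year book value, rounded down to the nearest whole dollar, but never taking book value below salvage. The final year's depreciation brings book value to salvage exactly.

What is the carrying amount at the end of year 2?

Depreciable base = $254,801 − $20,600 = $234,201.
Year 1: ⌊$254,801 × 125%/3⌋ = $106,167. Book value $148,634.
Year 2: ⌊$148,634 × 125%/3⌋ = $61,930. Book value $86,704.

$86,704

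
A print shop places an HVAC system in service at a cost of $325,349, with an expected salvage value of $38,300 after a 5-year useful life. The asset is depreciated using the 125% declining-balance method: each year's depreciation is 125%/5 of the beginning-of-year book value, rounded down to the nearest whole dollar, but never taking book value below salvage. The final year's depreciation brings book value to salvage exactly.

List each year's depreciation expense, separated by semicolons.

$81,337; $61,003; $45,752; $34,314; $64,643

Depreciable base = $325,349 − $38,300 = $287,049.
Year 1: ⌊$325,349 × 125%/5⌋ = $81,337. Book value $244,012.
Year 2: ⌊$244,012 × 125%/5⌋ = $61,003. Book value $183,009.
Year 3: ⌊$183,009 × 125%/5⌋ = $45,752. Book value $137,257.
Year 4: ⌊$137,257 × 125%/5⌋ = $34,314. Book value $102,943.
Year 5 (final): $102,943 − $38,300 = $64,643. Book value $38,300.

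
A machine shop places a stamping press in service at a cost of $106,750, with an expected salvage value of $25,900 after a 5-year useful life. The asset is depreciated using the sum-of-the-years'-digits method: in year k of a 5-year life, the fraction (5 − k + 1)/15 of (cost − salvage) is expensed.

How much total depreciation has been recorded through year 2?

Depreciable base = $106,750 − $25,900 = $80,850.
Sum of the years' digits = 5+4+3+2+1 = 15.
Year 1: $80,850 × 5/15 = $26,950. Book value $79,800.
Year 2: $80,850 × 4/15 = $21,560. Book value $58,240.
Accumulated through year 2 = $106,750 − $58,240 = $48,510.

$48,510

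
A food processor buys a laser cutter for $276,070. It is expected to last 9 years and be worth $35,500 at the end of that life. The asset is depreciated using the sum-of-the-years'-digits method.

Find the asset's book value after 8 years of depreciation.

Depreciable base = $276,070 − $35,500 = $240,570.
Sum of the years' digits = 9+8+7+6+5+4+3+2+1 = 45.
Year 1: $240,570 × 9/45 = $48,114. Book value $227,956.
Year 2: $240,570 × 8/45 = $42,768. Book value $185,188.
Year 3: $240,570 × 7/45 = $37,422. Book value $147,766.
Year 4: $240,570 × 6/45 = $32,076. Book value $115,690.
Year 5: $240,570 × 5/45 = $26,730. Book value $88,960.
Year 6: $240,570 × 4/45 = $21,384. Book value $67,576.
Year 7: $240,570 × 3/45 = $16,038. Book value $51,538.
Year 8: $240,570 × 2/45 = $10,692. Book value $40,846.

$40,846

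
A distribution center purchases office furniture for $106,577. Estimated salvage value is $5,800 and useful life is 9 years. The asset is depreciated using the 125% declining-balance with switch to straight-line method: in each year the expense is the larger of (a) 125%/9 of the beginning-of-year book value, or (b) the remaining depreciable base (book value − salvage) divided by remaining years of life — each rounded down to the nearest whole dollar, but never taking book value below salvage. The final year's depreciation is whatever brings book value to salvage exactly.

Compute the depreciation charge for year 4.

$10,375

Depreciable base = $106,577 − $5,800 = $100,777.
Year 1: DB = ⌊$106,577 × 125%/9⌋ = $14,802; SL = ⌊$100,777/9⌋ = $11,197 → take DB $14,802. Book value $91,775.
Year 2: DB = ⌊$91,775 × 125%/9⌋ = $12,746; SL = ⌊$85,975/8⌋ = $10,746 → take DB $12,746. Book value $79,029.
Year 3: DB = ⌊$79,029 × 125%/9⌋ = $10,976; SL = ⌊$73,229/7⌋ = $10,461 → take DB $10,976. Book value $68,053.
Year 4: DB = ⌊$68,053 × 125%/9⌋ = $9,451; SL = ⌊$62,253/6⌋ = $10,375 → take SL $10,375. Book value $57,678.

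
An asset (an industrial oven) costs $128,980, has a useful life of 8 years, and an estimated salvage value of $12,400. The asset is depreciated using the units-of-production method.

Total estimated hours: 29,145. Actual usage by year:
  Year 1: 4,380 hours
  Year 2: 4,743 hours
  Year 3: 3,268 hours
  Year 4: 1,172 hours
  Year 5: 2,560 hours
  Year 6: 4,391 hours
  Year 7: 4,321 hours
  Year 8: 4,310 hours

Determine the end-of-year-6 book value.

$46,924

Depreciable base = $128,980 − $12,400 = $116,580.
Rate = $116,580 / 29,145 hours = $4 per hour.
Year 1: 4,380 × $4 = $17,520. Book value $111,460.
Year 2: 4,743 × $4 = $18,972. Book value $92,488.
Year 3: 3,268 × $4 = $13,072. Book value $79,416.
Year 4: 1,172 × $4 = $4,688. Book value $74,728.
Year 5: 2,560 × $4 = $10,240. Book value $64,488.
Year 6: 4,391 × $4 = $17,564. Book value $46,924.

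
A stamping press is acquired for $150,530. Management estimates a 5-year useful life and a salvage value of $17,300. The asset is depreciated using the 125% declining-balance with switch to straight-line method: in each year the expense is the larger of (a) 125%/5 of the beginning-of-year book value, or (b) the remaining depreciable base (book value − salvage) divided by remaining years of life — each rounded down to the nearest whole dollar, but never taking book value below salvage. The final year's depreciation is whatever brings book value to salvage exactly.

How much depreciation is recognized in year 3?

Depreciable base = $150,530 − $17,300 = $133,230.
Year 1: DB = ⌊$150,530 × 125%/5⌋ = $37,632; SL = ⌊$133,230/5⌋ = $26,646 → take DB $37,632. Book value $112,898.
Year 2: DB = ⌊$112,898 × 125%/5⌋ = $28,224; SL = ⌊$95,598/4⌋ = $23,899 → take DB $28,224. Book value $84,674.
Year 3: DB = ⌊$84,674 × 125%/5⌋ = $21,168; SL = ⌊$67,374/3⌋ = $22,458 → take SL $22,458. Book value $62,216.

$22,458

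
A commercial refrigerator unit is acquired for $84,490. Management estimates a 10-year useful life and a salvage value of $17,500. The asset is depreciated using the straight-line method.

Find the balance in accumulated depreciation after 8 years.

$53,592

Depreciable base = $84,490 − $17,500 = $66,990.
Annual expense = $66,990 / 10 = $6,699.
End of year 1: book value $77,791.
End of year 2: book value $71,092.
End of year 3: book value $64,393.
End of year 4: book value $57,694.
End of year 5: book value $50,995.
End of year 6: book value $44,296.
End of year 7: book value $37,597.
End of year 8: book value $30,898.
Accumulated through year 8 = $84,490 − $30,898 = $53,592.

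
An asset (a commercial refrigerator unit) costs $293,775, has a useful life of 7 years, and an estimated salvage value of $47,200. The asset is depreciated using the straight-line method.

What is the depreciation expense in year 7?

$35,225

Depreciable base = $293,775 − $47,200 = $246,575.
Annual expense = $246,575 / 7 = $35,225.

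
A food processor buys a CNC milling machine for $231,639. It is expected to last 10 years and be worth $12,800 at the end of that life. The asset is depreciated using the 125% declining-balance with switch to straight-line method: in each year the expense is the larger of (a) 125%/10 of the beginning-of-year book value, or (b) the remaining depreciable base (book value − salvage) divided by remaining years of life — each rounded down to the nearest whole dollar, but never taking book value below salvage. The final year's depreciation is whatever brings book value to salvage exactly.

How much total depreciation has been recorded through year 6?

Depreciable base = $231,639 − $12,800 = $218,839.
Year 1: DB = ⌊$231,639 × 125%/10⌋ = $28,954; SL = ⌊$218,839/10⌋ = $21,883 → take DB $28,954. Book value $202,685.
Year 2: DB = ⌊$202,685 × 125%/10⌋ = $25,335; SL = ⌊$189,885/9⌋ = $21,098 → take DB $25,335. Book value $177,350.
Year 3: DB = ⌊$177,350 × 125%/10⌋ = $22,168; SL = ⌊$164,550/8⌋ = $20,568 → take DB $22,168. Book value $155,182.
Year 4: DB = ⌊$155,182 × 125%/10⌋ = $19,397; SL = ⌊$142,382/7⌋ = $20,340 → take SL $20,340. Book value $134,842.
Year 5: DB = ⌊$134,842 × 125%/10⌋ = $16,855; SL = ⌊$122,042/6⌋ = $20,340 → take SL $20,340. Book value $114,502.
Year 6: DB = ⌊$114,502 × 125%/10⌋ = $14,312; SL = ⌊$101,702/5⌋ = $20,340 → take SL $20,340. Book value $94,162.
Accumulated through year 6 = $231,639 − $94,162 = $137,477.

$137,477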